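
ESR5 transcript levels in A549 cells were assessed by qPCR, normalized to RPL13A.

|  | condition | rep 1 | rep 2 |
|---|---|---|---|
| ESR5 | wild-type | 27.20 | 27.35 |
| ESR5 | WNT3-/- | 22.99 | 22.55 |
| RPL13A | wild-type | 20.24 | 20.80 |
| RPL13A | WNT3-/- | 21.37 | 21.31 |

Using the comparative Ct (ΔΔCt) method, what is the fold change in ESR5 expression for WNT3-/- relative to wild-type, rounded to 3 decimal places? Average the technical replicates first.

Mean Ct: ESR5 wild-type 27.275; ESR5 WNT3-/- 22.770; RPL13A wild-type 20.520; RPL13A WNT3-/- 21.340
ΔCt(wild-type) = 27.275 − 20.520 = 6.755
ΔCt(WNT3-/-) = 22.770 − 21.340 = 1.430
ΔΔCt = 1.430 − 6.755 = -5.325
Fold change = 2^(−(-5.325)) = 2^5.325 = 40.0853

40.085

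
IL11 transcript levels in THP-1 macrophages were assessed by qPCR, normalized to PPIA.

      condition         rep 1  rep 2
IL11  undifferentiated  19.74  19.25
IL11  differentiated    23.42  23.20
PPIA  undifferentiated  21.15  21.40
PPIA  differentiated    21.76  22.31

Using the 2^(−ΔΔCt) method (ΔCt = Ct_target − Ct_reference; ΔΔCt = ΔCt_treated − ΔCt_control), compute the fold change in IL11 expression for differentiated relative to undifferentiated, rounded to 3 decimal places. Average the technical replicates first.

0.120

Mean Ct: IL11 undifferentiated 19.495; IL11 differentiated 23.310; PPIA undifferentiated 21.275; PPIA differentiated 22.035
ΔCt(undifferentiated) = 19.495 − 21.275 = -1.780
ΔCt(differentiated) = 23.310 − 22.035 = 1.275
ΔΔCt = 1.275 − (-1.780) = 3.055
Fold change = 2^(−3.055) = 0.1203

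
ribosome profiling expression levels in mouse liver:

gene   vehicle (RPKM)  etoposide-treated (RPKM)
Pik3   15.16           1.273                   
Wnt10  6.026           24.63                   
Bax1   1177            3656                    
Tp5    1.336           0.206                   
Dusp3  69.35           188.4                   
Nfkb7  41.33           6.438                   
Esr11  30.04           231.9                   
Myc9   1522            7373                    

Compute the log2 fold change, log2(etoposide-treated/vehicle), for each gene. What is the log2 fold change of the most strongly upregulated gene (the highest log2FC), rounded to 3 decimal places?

log2(1.273/15.16) = -3.574  (Pik3)
log2(24.63/6.026) = 2.031  (Wnt10)
log2(3656/1177) = 1.635  (Bax1)
log2(0.206/1.336) = -2.697  (Tp5)
log2(188.4/69.35) = 1.442  (Dusp3)
log2(6.438/41.33) = -2.683  (Nfkb7)
log2(231.9/30.04) = 2.949  (Esr11)
log2(7373/1522) = 2.276  (Myc9)
Esr11 is most strongly upregulated.

2.949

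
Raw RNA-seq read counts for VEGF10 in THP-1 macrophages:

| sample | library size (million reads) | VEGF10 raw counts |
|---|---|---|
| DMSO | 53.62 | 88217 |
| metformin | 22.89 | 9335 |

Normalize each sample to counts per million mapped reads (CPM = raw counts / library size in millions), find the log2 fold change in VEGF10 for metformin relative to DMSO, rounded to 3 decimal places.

-2.012

CPM(DMSO) = 88217 / 53.62 = 1645.2257
CPM(metformin) = 9335 / 22.89 = 407.8200
Fold change = 407.8200 / 1645.2257 = 0.24788
log2(0.24788) = -2.0123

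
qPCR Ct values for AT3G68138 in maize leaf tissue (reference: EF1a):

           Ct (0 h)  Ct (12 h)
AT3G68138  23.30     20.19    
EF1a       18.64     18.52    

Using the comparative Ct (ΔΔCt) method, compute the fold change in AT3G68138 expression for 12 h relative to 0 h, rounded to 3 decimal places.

ΔCt(0 h) = 23.300 − 18.640 = 4.660
ΔCt(12 h) = 20.190 − 18.520 = 1.670
ΔΔCt = 1.670 − 4.660 = -2.990
Fold change = 2^(−(-2.990)) = 2^2.990 = 7.9447

7.945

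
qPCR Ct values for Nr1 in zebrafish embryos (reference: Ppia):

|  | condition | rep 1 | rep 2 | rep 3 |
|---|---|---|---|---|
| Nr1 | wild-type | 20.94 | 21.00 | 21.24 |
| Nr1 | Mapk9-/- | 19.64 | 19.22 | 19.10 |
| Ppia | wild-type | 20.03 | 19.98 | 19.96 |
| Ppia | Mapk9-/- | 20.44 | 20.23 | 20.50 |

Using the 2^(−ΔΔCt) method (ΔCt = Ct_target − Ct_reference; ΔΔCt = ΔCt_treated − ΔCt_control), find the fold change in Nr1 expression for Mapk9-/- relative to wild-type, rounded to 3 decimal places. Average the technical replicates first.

Mean Ct: Nr1 wild-type 21.060; Nr1 Mapk9-/- 19.320; Ppia wild-type 19.990; Ppia Mapk9-/- 20.390
ΔCt(wild-type) = 21.060 − 19.990 = 1.070
ΔCt(Mapk9-/-) = 19.320 − 20.390 = -1.070
ΔΔCt = -1.070 − 1.070 = -2.140
Fold change = 2^(−(-2.140)) = 2^2.140 = 4.4076

4.408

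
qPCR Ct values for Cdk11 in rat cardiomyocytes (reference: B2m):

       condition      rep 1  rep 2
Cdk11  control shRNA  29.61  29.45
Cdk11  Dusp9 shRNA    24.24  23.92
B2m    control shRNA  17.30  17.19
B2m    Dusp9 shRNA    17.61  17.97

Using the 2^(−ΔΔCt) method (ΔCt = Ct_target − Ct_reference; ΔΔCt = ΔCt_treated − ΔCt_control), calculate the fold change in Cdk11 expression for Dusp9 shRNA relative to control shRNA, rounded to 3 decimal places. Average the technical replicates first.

Mean Ct: Cdk11 control shRNA 29.530; Cdk11 Dusp9 shRNA 24.080; B2m control shRNA 17.245; B2m Dusp9 shRNA 17.790
ΔCt(control shRNA) = 29.530 − 17.245 = 12.285
ΔCt(Dusp9 shRNA) = 24.080 − 17.790 = 6.290
ΔΔCt = 6.290 − 12.285 = -5.995
Fold change = 2^(−(-5.995)) = 2^5.995 = 63.7786

63.779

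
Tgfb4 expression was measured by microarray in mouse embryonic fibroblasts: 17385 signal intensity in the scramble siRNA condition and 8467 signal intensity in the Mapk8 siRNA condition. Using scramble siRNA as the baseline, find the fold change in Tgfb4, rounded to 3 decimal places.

Fold change = 8467 / 17385 = 0.4870
Tgfb4 is downregulated.

0.487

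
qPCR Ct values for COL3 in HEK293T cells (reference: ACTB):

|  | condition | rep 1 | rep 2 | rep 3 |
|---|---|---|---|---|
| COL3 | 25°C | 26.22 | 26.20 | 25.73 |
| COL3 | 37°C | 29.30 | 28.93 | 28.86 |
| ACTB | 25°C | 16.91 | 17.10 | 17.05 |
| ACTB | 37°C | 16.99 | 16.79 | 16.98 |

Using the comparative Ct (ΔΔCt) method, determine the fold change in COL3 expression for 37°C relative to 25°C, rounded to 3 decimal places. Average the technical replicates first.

0.118

Mean Ct: COL3 25°C 26.050; COL3 37°C 29.030; ACTB 25°C 17.020; ACTB 37°C 16.920
ΔCt(25°C) = 26.050 − 17.020 = 9.030
ΔCt(37°C) = 29.030 − 16.920 = 12.110
ΔΔCt = 12.110 − 9.030 = 3.080
Fold change = 2^(−3.080) = 0.1183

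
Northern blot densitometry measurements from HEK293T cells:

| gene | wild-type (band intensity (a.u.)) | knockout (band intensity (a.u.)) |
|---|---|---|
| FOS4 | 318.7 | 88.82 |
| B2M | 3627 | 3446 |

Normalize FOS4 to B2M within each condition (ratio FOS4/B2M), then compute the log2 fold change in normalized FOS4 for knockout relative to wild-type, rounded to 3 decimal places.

-1.769

FOS4/B2M (wild-type) = 318.7 / 3627 = 0.087869
FOS4/B2M (knockout) = 88.82 / 3446 = 0.025775
Fold change = 0.025775 / 0.087869 = 0.2933
log2(0.2933) = -1.7694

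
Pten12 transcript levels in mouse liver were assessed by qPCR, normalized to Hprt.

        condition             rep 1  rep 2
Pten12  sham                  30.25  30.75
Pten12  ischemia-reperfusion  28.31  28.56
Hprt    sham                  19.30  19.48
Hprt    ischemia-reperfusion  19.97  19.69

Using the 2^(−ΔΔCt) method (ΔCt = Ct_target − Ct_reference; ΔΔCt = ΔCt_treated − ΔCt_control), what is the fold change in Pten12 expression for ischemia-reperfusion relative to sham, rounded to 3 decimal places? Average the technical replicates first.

5.676

Mean Ct: Pten12 sham 30.500; Pten12 ischemia-reperfusion 28.435; Hprt sham 19.390; Hprt ischemia-reperfusion 19.830
ΔCt(sham) = 30.500 − 19.390 = 11.110
ΔCt(ischemia-reperfusion) = 28.435 − 19.830 = 8.605
ΔΔCt = 8.605 − 11.110 = -2.505
Fold change = 2^(−(-2.505)) = 2^2.505 = 5.6765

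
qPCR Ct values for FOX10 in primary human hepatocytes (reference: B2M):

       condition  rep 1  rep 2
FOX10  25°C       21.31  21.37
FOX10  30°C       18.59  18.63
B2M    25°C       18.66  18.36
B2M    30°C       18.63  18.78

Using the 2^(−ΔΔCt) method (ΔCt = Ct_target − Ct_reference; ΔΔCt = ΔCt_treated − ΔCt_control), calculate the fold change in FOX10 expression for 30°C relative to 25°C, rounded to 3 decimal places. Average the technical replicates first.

7.595

Mean Ct: FOX10 25°C 21.340; FOX10 30°C 18.610; B2M 25°C 18.510; B2M 30°C 18.705
ΔCt(25°C) = 21.340 − 18.510 = 2.830
ΔCt(30°C) = 18.610 − 18.705 = -0.095
ΔΔCt = -0.095 − 2.830 = -2.925
Fold change = 2^(−(-2.925)) = 2^2.925 = 7.5947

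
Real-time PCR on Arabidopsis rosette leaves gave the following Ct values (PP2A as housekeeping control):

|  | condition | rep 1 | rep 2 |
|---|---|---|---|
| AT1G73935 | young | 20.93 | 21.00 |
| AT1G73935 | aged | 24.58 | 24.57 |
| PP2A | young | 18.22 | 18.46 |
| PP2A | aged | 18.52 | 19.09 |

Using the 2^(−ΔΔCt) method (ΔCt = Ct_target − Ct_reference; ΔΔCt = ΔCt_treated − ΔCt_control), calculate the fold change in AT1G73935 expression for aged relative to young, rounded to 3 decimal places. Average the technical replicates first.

0.113

Mean Ct: AT1G73935 young 20.965; AT1G73935 aged 24.575; PP2A young 18.340; PP2A aged 18.805
ΔCt(young) = 20.965 − 18.340 = 2.625
ΔCt(aged) = 24.575 − 18.805 = 5.770
ΔΔCt = 5.770 − 2.625 = 3.145
Fold change = 2^(−3.145) = 0.1130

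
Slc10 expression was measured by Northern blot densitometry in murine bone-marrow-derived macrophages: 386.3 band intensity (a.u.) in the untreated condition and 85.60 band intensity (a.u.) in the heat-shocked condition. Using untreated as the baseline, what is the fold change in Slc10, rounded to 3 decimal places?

0.222

Fold change = 85.60 / 386.3 = 0.2216
Slc10 is downregulated.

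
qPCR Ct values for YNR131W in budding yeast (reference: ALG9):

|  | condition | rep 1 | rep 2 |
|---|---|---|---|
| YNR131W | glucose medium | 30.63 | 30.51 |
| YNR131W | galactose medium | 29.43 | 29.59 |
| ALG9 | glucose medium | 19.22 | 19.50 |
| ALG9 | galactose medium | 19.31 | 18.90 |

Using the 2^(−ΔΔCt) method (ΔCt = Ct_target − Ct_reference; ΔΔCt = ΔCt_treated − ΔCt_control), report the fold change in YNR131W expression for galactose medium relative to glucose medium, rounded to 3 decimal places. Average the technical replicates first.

1.747

Mean Ct: YNR131W glucose medium 30.570; YNR131W galactose medium 29.510; ALG9 glucose medium 19.360; ALG9 galactose medium 19.105
ΔCt(glucose medium) = 30.570 − 19.360 = 11.210
ΔCt(galactose medium) = 29.510 − 19.105 = 10.405
ΔΔCt = 10.405 − 11.210 = -0.805
Fold change = 2^(−(-0.805)) = 2^0.805 = 1.7471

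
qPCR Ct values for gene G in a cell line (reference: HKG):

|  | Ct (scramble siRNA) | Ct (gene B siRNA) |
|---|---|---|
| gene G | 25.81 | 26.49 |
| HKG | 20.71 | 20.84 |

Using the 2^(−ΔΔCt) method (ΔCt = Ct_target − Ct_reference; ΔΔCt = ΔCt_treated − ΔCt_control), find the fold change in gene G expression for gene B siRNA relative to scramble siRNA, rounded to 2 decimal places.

ΔCt(scramble siRNA) = 25.810 − 20.710 = 5.100
ΔCt(gene B siRNA) = 26.490 − 20.840 = 5.650
ΔΔCt = 5.650 − 5.100 = 0.550
Fold change = 2^(−0.550) = 0.683

0.68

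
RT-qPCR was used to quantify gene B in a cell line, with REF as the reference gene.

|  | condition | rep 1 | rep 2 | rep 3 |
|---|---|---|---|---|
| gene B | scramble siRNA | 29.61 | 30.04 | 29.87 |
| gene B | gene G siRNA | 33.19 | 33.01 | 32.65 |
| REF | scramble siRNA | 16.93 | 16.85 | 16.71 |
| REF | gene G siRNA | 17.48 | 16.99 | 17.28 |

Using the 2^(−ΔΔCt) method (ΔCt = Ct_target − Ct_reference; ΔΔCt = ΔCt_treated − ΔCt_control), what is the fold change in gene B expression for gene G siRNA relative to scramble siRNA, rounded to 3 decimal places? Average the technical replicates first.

0.155

Mean Ct: gene B scramble siRNA 29.840; gene B gene G siRNA 32.950; REF scramble siRNA 16.830; REF gene G siRNA 17.250
ΔCt(scramble siRNA) = 29.840 − 16.830 = 13.010
ΔCt(gene G siRNA) = 32.950 − 17.250 = 15.700
ΔΔCt = 15.700 − 13.010 = 2.690
Fold change = 2^(−2.690) = 0.1550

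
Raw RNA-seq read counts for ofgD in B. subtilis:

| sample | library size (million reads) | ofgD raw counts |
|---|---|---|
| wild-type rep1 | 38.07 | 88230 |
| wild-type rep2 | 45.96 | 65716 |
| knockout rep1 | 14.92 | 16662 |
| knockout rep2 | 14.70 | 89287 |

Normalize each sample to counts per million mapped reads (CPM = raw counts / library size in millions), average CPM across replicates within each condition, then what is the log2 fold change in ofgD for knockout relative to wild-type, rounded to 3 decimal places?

0.940

CPM(wild-type rep1) = 88230 / 38.07 = 2317.5729
CPM(wild-type rep2) = 65716 / 45.96 = 1429.8520
CPM(knockout rep1) = 16662 / 14.92 = 1116.7560
CPM(knockout rep2) = 89287 / 14.70 = 6073.9456
mean CPM(wild-type) = 1873.7125; mean CPM(knockout) = 3595.3508
Fold change = 3595.3508 / 1873.7125 = 1.91884
log2(1.91884) = 0.9402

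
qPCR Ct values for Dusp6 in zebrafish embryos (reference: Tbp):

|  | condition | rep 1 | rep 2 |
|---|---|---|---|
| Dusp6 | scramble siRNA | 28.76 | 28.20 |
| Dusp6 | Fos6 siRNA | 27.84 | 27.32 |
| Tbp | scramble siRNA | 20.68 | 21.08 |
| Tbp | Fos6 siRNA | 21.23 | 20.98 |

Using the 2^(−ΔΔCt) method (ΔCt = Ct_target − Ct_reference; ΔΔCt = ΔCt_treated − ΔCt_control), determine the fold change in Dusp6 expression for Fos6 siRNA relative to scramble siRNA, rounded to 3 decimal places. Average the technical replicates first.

2.181

Mean Ct: Dusp6 scramble siRNA 28.480; Dusp6 Fos6 siRNA 27.580; Tbp scramble siRNA 20.880; Tbp Fos6 siRNA 21.105
ΔCt(scramble siRNA) = 28.480 − 20.880 = 7.600
ΔCt(Fos6 siRNA) = 27.580 − 21.105 = 6.475
ΔΔCt = 6.475 − 7.600 = -1.125
Fold change = 2^(−(-1.125)) = 2^1.125 = 2.1810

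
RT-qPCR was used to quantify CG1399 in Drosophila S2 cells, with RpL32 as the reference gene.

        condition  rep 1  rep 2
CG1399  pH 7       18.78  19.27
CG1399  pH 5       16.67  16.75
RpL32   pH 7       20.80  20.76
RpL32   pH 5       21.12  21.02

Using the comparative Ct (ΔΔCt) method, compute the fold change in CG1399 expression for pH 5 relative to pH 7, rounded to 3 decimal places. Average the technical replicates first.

Mean Ct: CG1399 pH 7 19.025; CG1399 pH 5 16.710; RpL32 pH 7 20.780; RpL32 pH 5 21.070
ΔCt(pH 7) = 19.025 − 20.780 = -1.755
ΔCt(pH 5) = 16.710 − 21.070 = -4.360
ΔΔCt = -4.360 − (-1.755) = -2.605
Fold change = 2^(−(-2.605)) = 2^2.605 = 6.0839

6.084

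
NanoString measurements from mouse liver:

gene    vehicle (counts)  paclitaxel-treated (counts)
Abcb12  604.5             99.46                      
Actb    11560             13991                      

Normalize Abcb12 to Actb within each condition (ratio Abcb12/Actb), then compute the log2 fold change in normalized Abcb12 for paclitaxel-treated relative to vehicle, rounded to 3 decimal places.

Abcb12/Actb (vehicle) = 604.5 / 11560 = 0.052292
Abcb12/Actb (paclitaxel-treated) = 99.46 / 13991 = 0.0071089
Fold change = 0.0071089 / 0.052292 = 0.1359
log2(0.1359) = -2.8789

-2.879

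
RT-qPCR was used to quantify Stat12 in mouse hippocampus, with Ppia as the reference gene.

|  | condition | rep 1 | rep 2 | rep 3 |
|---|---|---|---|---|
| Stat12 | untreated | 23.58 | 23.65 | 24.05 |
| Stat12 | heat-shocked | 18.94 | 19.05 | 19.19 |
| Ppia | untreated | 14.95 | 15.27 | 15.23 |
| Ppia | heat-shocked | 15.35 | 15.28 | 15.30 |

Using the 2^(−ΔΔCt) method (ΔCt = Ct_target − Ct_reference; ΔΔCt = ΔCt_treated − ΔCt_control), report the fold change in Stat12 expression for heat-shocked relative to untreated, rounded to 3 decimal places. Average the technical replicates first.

Mean Ct: Stat12 untreated 23.760; Stat12 heat-shocked 19.060; Ppia untreated 15.150; Ppia heat-shocked 15.310
ΔCt(untreated) = 23.760 − 15.150 = 8.610
ΔCt(heat-shocked) = 19.060 − 15.310 = 3.750
ΔΔCt = 3.750 − 8.610 = -4.860
Fold change = 2^(−(-4.860)) = 2^4.860 = 29.0406

29.041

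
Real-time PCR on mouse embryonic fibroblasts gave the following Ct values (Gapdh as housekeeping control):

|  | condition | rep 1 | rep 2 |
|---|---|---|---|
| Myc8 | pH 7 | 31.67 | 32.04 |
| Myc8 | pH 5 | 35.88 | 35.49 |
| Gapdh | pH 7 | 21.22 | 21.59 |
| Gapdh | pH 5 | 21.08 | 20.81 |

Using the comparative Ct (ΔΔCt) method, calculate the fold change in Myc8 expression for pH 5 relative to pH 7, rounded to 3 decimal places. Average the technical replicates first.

0.051

Mean Ct: Myc8 pH 7 31.855; Myc8 pH 5 35.685; Gapdh pH 7 21.405; Gapdh pH 5 20.945
ΔCt(pH 7) = 31.855 − 21.405 = 10.450
ΔCt(pH 5) = 35.685 − 20.945 = 14.740
ΔΔCt = 14.740 − 10.450 = 4.290
Fold change = 2^(−4.290) = 0.0511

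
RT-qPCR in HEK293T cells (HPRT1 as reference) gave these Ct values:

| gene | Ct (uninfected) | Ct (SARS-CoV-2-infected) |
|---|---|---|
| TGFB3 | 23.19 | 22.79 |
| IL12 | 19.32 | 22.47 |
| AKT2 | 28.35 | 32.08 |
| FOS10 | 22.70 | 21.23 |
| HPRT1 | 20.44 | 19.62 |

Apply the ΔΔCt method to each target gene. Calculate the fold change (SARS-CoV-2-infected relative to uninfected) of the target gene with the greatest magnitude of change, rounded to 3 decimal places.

TGFB3: ΔΔCt = (22.79−19.62) − (23.19−20.44) = 3.17 − 2.75 = 0.42; fold change = 2^-0.42 = 0.747
IL12: ΔΔCt = (22.47−19.62) − (19.32−20.44) = 2.85 − (-1.12) = 3.97; fold change = 2^-3.97 = 0.064
AKT2: ΔΔCt = (32.08−19.62) − (28.35−20.44) = 12.46 − 7.91 = 4.55; fold change = 2^-4.55 = 0.043
FOS10: ΔΔCt = (21.23−19.62) − (22.70−20.44) = 1.61 − 2.26 = -0.65; fold change = 2^0.65 = 1.569
AKT2 has the largest |ΔΔCt| = 4.55.

0.043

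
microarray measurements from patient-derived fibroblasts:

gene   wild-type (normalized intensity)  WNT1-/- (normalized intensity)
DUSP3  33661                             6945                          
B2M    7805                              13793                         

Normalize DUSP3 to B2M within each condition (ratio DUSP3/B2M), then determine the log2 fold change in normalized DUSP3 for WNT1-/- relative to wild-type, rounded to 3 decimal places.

DUSP3/B2M (wild-type) = 33661 / 7805 = 4.3127
DUSP3/B2M (WNT1-/-) = 6945 / 13793 = 0.50352
Fold change = 0.50352 / 4.3127 = 0.1168
log2(0.1168) = -3.0985

-3.098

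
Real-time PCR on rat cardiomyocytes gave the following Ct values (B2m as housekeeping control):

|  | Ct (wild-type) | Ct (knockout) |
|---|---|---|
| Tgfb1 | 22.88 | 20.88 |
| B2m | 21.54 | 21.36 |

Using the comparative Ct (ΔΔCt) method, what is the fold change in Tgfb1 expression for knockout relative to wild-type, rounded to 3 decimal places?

ΔCt(wild-type) = 22.880 − 21.540 = 1.340
ΔCt(knockout) = 20.880 − 21.360 = -0.480
ΔΔCt = -0.480 − 1.340 = -1.820
Fold change = 2^(−(-1.820)) = 2^1.820 = 3.5308

3.531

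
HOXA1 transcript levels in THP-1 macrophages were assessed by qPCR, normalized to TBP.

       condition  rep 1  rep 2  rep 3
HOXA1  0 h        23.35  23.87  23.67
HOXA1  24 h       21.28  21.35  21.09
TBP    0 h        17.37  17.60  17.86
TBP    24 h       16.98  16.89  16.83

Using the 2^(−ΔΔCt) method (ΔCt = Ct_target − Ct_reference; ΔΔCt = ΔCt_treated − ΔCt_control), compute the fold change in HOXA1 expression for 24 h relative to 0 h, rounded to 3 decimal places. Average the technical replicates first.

3.204

Mean Ct: HOXA1 0 h 23.630; HOXA1 24 h 21.240; TBP 0 h 17.610; TBP 24 h 16.900
ΔCt(0 h) = 23.630 − 17.610 = 6.020
ΔCt(24 h) = 21.240 − 16.900 = 4.340
ΔΔCt = 4.340 − 6.020 = -1.680
Fold change = 2^(−(-1.680)) = 2^1.680 = 3.2043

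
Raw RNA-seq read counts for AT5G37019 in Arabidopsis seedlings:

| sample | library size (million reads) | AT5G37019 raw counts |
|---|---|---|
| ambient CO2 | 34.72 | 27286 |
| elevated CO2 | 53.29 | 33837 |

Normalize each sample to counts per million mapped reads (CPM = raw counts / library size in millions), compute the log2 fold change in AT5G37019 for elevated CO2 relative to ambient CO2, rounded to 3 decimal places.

-0.308

CPM(ambient CO2) = 27286 / 34.72 = 785.8871
CPM(elevated CO2) = 33837 / 53.29 = 634.9597
Fold change = 634.9597 / 785.8871 = 0.80795
log2(0.80795) = -0.3077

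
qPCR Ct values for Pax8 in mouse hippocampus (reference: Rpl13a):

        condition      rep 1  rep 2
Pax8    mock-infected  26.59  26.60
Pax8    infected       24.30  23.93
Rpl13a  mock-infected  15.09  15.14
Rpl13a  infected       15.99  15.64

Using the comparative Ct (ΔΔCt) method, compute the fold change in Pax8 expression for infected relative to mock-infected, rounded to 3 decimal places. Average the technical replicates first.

9.063

Mean Ct: Pax8 mock-infected 26.595; Pax8 infected 24.115; Rpl13a mock-infected 15.115; Rpl13a infected 15.815
ΔCt(mock-infected) = 26.595 − 15.115 = 11.480
ΔCt(infected) = 24.115 − 15.815 = 8.300
ΔΔCt = 8.300 − 11.480 = -3.180
Fold change = 2^(−(-3.180)) = 2^3.180 = 9.0631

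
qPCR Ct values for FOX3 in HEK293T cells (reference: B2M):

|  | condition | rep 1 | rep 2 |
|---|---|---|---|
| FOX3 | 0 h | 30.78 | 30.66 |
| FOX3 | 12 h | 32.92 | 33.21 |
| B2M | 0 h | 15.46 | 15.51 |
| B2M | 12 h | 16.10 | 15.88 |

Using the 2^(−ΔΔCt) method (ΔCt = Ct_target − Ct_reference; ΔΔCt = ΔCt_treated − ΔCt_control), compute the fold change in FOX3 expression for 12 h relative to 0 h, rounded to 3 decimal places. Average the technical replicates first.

Mean Ct: FOX3 0 h 30.720; FOX3 12 h 33.065; B2M 0 h 15.485; B2M 12 h 15.990
ΔCt(0 h) = 30.720 − 15.485 = 15.235
ΔCt(12 h) = 33.065 − 15.990 = 17.075
ΔΔCt = 17.075 − 15.235 = 1.840
Fold change = 2^(−1.840) = 0.2793

0.279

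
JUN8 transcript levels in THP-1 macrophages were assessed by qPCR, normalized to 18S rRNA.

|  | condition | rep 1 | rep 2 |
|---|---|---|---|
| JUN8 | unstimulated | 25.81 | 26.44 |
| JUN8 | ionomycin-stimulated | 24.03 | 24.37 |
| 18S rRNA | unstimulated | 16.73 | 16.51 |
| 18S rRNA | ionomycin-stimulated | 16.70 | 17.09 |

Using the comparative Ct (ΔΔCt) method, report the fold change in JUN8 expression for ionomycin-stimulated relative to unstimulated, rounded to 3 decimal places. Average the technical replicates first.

4.595

Mean Ct: JUN8 unstimulated 26.125; JUN8 ionomycin-stimulated 24.200; 18S rRNA unstimulated 16.620; 18S rRNA ionomycin-stimulated 16.895
ΔCt(unstimulated) = 26.125 − 16.620 = 9.505
ΔCt(ionomycin-stimulated) = 24.200 − 16.895 = 7.305
ΔΔCt = 7.305 − 9.505 = -2.200
Fold change = 2^(−(-2.200)) = 2^2.200 = 4.5948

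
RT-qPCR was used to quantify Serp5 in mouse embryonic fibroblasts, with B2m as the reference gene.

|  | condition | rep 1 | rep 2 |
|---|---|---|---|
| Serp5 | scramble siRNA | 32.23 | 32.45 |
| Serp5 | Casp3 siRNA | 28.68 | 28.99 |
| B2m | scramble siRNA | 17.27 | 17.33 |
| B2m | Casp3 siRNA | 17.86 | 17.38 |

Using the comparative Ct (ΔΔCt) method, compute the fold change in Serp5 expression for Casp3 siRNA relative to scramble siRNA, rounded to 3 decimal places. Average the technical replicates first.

Mean Ct: Serp5 scramble siRNA 32.340; Serp5 Casp3 siRNA 28.835; B2m scramble siRNA 17.300; B2m Casp3 siRNA 17.620
ΔCt(scramble siRNA) = 32.340 − 17.300 = 15.040
ΔCt(Casp3 siRNA) = 28.835 − 17.620 = 11.215
ΔΔCt = 11.215 − 15.040 = -3.825
Fold change = 2^(−(-3.825)) = 2^3.825 = 14.1723

14.172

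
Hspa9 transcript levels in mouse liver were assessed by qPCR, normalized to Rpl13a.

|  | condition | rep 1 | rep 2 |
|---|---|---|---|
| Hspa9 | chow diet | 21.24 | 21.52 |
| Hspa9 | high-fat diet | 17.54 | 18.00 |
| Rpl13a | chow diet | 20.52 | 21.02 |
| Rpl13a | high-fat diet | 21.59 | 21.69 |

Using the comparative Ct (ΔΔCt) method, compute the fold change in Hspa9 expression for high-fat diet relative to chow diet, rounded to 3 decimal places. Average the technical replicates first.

Mean Ct: Hspa9 chow diet 21.380; Hspa9 high-fat diet 17.770; Rpl13a chow diet 20.770; Rpl13a high-fat diet 21.640
ΔCt(chow diet) = 21.380 − 20.770 = 0.610
ΔCt(high-fat diet) = 17.770 − 21.640 = -3.870
ΔΔCt = -3.870 − 0.610 = -4.480
Fold change = 2^(−(-4.480)) = 2^4.480 = 22.3159

22.316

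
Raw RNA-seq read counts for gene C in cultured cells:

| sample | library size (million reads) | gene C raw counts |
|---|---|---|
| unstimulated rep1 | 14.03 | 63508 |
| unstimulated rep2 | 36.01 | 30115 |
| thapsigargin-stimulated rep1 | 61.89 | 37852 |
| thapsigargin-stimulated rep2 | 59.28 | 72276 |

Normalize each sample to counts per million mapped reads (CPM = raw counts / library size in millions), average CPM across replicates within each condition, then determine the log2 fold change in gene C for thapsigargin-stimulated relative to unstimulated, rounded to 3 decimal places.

-1.551

CPM(unstimulated rep1) = 63508 / 14.03 = 4526.5859
CPM(unstimulated rep2) = 30115 / 36.01 = 836.2955
CPM(thapsigargin-stimulated rep1) = 37852 / 61.89 = 611.6012
CPM(thapsigargin-stimulated rep2) = 72276 / 59.28 = 1219.2308
mean CPM(unstimulated) = 2681.4407; mean CPM(thapsigargin-stimulated) = 915.4160
Fold change = 915.4160 / 2681.4407 = 0.34139
log2(0.34139) = -1.5505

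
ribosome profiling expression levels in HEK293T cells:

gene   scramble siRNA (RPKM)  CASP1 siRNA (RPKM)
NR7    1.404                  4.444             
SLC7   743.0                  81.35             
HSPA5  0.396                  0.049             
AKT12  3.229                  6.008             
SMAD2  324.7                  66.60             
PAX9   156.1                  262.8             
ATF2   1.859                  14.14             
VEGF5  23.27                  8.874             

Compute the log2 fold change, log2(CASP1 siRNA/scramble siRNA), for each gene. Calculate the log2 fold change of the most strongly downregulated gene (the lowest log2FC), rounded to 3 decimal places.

log2(4.444/1.404) = 1.662  (NR7)
log2(81.35/743.0) = -3.191  (SLC7)
log2(0.049/0.396) = -3.015  (HSPA5)
log2(6.008/3.229) = 0.896  (AKT12)
log2(66.60/324.7) = -2.286  (SMAD2)
log2(262.8/156.1) = 0.751  (PAX9)
log2(14.14/1.859) = 2.927  (ATF2)
log2(8.874/23.27) = -1.391  (VEGF5)
SLC7 is most strongly downregulated.

-3.191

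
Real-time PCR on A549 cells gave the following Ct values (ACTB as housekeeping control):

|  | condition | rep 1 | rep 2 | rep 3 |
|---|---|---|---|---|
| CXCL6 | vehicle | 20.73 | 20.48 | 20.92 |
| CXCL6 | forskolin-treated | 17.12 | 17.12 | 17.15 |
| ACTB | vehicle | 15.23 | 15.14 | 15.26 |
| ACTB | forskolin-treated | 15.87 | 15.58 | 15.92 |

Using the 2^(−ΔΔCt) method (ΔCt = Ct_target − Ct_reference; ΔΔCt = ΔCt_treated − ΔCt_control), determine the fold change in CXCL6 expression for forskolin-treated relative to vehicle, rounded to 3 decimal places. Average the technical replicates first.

Mean Ct: CXCL6 vehicle 20.710; CXCL6 forskolin-treated 17.130; ACTB vehicle 15.210; ACTB forskolin-treated 15.790
ΔCt(vehicle) = 20.710 − 15.210 = 5.500
ΔCt(forskolin-treated) = 17.130 − 15.790 = 1.340
ΔΔCt = 1.340 − 5.500 = -4.160
Fold change = 2^(−(-4.160)) = 2^4.160 = 17.8766

17.877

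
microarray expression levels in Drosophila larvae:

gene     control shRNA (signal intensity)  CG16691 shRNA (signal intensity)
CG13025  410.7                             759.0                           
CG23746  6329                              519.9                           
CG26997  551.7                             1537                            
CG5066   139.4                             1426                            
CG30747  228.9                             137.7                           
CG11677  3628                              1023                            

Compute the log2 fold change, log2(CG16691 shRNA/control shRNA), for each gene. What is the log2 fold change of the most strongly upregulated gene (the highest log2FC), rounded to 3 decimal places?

log2(759.0/410.7) = 0.886  (CG13025)
log2(519.9/6329) = -3.606  (CG23746)
log2(1537/551.7) = 1.478  (CG26997)
log2(1426/139.4) = 3.355  (CG5066)
log2(137.7/228.9) = -0.733  (CG30747)
log2(1023/3628) = -1.826  (CG11677)
CG5066 is most strongly upregulated.

3.355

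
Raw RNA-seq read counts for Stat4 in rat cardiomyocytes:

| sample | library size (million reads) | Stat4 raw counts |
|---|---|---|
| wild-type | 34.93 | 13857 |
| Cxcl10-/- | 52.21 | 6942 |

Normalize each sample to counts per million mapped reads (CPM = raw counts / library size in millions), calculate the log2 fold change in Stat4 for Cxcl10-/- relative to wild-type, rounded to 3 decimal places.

-1.577

CPM(wild-type) = 13857 / 34.93 = 396.7077
CPM(Cxcl10-/-) = 6942 / 52.21 = 132.9630
Fold change = 132.9630 / 396.7077 = 0.33517
log2(0.33517) = -1.5771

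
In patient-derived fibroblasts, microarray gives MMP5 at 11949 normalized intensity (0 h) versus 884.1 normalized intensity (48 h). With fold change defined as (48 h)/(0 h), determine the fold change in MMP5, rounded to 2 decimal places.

0.07

Fold change = 884.1 / 11949 = 0.074
MMP5 is downregulated.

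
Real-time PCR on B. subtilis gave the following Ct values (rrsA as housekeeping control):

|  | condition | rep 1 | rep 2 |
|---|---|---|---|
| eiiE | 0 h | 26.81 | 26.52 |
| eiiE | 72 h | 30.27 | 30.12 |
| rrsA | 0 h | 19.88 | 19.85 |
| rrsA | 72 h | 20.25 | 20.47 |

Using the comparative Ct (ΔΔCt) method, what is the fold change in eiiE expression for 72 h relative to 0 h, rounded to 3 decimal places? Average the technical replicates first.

0.122

Mean Ct: eiiE 0 h 26.665; eiiE 72 h 30.195; rrsA 0 h 19.865; rrsA 72 h 20.360
ΔCt(0 h) = 26.665 − 19.865 = 6.800
ΔCt(72 h) = 30.195 − 20.360 = 9.835
ΔΔCt = 9.835 − 6.800 = 3.035
Fold change = 2^(−3.035) = 0.1220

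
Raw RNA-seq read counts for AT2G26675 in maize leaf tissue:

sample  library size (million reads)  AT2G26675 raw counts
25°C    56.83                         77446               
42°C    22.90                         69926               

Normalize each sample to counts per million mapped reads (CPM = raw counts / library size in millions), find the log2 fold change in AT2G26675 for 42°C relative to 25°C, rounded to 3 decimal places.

CPM(25°C) = 77446 / 56.83 = 1362.7661
CPM(42°C) = 69926 / 22.90 = 3053.5371
Fold change = 3053.5371 / 1362.7661 = 2.24069
log2(2.24069) = 1.1639

1.164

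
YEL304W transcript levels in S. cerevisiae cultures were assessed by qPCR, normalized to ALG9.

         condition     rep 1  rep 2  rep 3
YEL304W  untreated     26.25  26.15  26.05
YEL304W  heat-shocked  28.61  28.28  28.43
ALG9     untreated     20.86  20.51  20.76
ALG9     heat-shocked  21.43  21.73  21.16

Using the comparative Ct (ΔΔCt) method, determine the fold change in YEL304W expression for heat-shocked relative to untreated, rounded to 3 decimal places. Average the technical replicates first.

Mean Ct: YEL304W untreated 26.150; YEL304W heat-shocked 28.440; ALG9 untreated 20.710; ALG9 heat-shocked 21.440
ΔCt(untreated) = 26.150 − 20.710 = 5.440
ΔCt(heat-shocked) = 28.440 − 21.440 = 7.000
ΔΔCt = 7.000 − 5.440 = 1.560
Fold change = 2^(−1.560) = 0.3392

0.339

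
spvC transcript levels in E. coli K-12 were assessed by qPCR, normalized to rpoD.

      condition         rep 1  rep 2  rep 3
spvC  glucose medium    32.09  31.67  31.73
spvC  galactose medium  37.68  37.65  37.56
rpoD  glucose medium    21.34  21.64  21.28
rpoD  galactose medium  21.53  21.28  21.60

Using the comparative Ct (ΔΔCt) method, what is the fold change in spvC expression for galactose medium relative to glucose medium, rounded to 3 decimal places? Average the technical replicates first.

0.019

Mean Ct: spvC glucose medium 31.830; spvC galactose medium 37.630; rpoD glucose medium 21.420; rpoD galactose medium 21.470
ΔCt(glucose medium) = 31.830 − 21.420 = 10.410
ΔCt(galactose medium) = 37.630 − 21.470 = 16.160
ΔΔCt = 16.160 − 10.410 = 5.750
Fold change = 2^(−5.750) = 0.0186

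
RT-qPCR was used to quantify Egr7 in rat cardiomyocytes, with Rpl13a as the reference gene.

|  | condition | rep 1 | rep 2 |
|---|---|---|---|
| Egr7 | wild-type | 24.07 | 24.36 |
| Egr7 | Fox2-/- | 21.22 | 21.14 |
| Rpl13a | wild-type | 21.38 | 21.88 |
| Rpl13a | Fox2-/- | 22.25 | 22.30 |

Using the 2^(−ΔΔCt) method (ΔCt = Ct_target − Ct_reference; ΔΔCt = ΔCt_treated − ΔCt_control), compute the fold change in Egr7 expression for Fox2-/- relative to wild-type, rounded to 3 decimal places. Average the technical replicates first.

12.817

Mean Ct: Egr7 wild-type 24.215; Egr7 Fox2-/- 21.180; Rpl13a wild-type 21.630; Rpl13a Fox2-/- 22.275
ΔCt(wild-type) = 24.215 − 21.630 = 2.585
ΔCt(Fox2-/-) = 21.180 − 22.275 = -1.095
ΔΔCt = -1.095 − 2.585 = -3.680
Fold change = 2^(−(-3.680)) = 2^3.680 = 12.8171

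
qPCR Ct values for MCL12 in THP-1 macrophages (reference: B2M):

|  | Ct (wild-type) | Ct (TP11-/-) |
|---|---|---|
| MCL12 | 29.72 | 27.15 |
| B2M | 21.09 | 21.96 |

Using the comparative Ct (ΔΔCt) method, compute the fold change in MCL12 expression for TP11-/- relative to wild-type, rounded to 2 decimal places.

ΔCt(wild-type) = 29.720 − 21.090 = 8.630
ΔCt(TP11-/-) = 27.150 − 21.960 = 5.190
ΔΔCt = 5.190 − 8.630 = -3.440
Fold change = 2^(−(-3.440)) = 2^3.440 = 10.853

10.85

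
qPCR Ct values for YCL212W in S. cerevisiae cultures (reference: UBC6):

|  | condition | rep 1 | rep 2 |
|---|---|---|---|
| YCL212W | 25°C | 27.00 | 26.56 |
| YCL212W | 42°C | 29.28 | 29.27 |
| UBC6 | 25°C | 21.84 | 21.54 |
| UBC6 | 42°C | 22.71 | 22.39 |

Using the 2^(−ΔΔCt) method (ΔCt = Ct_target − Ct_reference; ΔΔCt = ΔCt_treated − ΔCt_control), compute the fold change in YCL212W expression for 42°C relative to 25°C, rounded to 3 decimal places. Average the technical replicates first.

Mean Ct: YCL212W 25°C 26.780; YCL212W 42°C 29.275; UBC6 25°C 21.690; UBC6 42°C 22.550
ΔCt(25°C) = 26.780 − 21.690 = 5.090
ΔCt(42°C) = 29.275 − 22.550 = 6.725
ΔΔCt = 6.725 − 5.090 = 1.635
Fold change = 2^(−1.635) = 0.3220

0.322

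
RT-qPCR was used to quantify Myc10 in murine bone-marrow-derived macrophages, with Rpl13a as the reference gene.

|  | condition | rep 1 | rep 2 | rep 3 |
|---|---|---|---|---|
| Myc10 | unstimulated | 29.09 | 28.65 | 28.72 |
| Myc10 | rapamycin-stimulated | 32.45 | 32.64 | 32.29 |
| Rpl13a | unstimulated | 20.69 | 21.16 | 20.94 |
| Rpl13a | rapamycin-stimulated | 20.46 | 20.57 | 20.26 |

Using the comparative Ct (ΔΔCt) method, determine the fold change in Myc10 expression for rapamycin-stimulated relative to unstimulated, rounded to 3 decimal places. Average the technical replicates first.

0.057

Mean Ct: Myc10 unstimulated 28.820; Myc10 rapamycin-stimulated 32.460; Rpl13a unstimulated 20.930; Rpl13a rapamycin-stimulated 20.430
ΔCt(unstimulated) = 28.820 − 20.930 = 7.890
ΔCt(rapamycin-stimulated) = 32.460 − 20.430 = 12.030
ΔΔCt = 12.030 − 7.890 = 4.140
Fold change = 2^(−4.140) = 0.0567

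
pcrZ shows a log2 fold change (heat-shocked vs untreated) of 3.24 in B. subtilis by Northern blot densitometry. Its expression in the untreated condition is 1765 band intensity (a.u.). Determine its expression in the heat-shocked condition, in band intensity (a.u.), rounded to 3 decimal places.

16675.616

Fold change = 2^(3.24) = 9.4479
heat-shocked expression = 1765 × 9.4479 = 16675.616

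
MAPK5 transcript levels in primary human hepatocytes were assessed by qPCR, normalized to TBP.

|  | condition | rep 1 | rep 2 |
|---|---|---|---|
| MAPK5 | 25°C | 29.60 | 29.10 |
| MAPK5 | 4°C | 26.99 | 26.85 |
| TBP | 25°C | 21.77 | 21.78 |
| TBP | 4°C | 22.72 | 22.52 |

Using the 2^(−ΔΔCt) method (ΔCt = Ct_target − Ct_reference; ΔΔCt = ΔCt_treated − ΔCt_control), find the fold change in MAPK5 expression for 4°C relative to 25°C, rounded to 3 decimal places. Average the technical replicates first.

9.680

Mean Ct: MAPK5 25°C 29.350; MAPK5 4°C 26.920; TBP 25°C 21.775; TBP 4°C 22.620
ΔCt(25°C) = 29.350 − 21.775 = 7.575
ΔCt(4°C) = 26.920 − 22.620 = 4.300
ΔΔCt = 4.300 − 7.575 = -3.275
Fold change = 2^(−(-3.275)) = 2^3.275 = 9.6800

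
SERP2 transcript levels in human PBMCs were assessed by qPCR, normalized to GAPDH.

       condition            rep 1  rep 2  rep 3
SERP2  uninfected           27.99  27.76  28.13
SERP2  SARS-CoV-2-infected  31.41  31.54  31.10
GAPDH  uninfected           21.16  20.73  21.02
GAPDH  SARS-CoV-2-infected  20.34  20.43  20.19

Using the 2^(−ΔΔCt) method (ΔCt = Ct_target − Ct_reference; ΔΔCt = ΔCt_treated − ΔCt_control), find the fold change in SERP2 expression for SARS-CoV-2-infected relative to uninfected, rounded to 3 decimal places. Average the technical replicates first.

Mean Ct: SERP2 uninfected 27.960; SERP2 SARS-CoV-2-infected 31.350; GAPDH uninfected 20.970; GAPDH SARS-CoV-2-infected 20.320
ΔCt(uninfected) = 27.960 − 20.970 = 6.990
ΔCt(SARS-CoV-2-infected) = 31.350 − 20.320 = 11.030
ΔΔCt = 11.030 − 6.990 = 4.040
Fold change = 2^(−4.040) = 0.0608

0.061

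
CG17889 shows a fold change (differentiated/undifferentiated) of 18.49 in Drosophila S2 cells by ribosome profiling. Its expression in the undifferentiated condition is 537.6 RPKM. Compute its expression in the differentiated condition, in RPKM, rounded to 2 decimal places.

9940.22

differentiated expression = 537.6 × 18.49 = 9940.22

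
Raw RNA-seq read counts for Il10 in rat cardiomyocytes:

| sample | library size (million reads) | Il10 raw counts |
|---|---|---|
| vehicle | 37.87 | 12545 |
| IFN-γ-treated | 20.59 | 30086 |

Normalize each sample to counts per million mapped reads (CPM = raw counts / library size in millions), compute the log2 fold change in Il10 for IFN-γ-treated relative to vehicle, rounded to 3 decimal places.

CPM(vehicle) = 12545 / 37.87 = 331.2649
CPM(IFN-γ-treated) = 30086 / 20.59 = 1461.1948
Fold change = 1461.1948 / 331.2649 = 4.41096
log2(4.41096) = 2.1411

2.141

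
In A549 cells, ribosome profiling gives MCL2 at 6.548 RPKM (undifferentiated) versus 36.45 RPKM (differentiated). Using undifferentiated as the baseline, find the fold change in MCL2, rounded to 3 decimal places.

Fold change = 36.45 / 6.548 = 5.5666
MCL2 is upregulated.

5.567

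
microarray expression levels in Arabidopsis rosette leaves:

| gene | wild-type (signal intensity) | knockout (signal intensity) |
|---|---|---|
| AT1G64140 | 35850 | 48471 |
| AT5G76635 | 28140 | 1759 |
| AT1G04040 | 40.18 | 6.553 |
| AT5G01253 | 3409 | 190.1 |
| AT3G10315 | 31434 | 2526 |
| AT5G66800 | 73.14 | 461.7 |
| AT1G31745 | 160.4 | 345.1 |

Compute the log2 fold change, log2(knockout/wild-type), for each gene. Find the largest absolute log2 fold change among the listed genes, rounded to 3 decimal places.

log2(48471/35850) = 0.435  (AT1G64140)
log2(1759/28140) = -4.000  (AT5G76635)
log2(6.553/40.18) = -2.616  (AT1G04040)
log2(190.1/3409) = -4.165  (AT5G01253)
log2(2526/31434) = -3.637  (AT3G10315)
log2(461.7/73.14) = 2.658  (AT5G66800)
log2(345.1/160.4) = 1.105  (AT1G31745)
The largest magnitude belongs to AT5G01253.

4.165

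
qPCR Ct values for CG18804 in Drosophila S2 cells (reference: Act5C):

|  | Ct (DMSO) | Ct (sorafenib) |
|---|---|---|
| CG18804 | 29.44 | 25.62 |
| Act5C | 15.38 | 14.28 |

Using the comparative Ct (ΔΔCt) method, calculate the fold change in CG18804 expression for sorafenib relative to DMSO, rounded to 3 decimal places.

ΔCt(DMSO) = 29.440 − 15.380 = 14.060
ΔCt(sorafenib) = 25.620 − 14.280 = 11.340
ΔΔCt = 11.340 − 14.060 = -2.720
Fold change = 2^(−(-2.720)) = 2^2.720 = 6.5887

6.589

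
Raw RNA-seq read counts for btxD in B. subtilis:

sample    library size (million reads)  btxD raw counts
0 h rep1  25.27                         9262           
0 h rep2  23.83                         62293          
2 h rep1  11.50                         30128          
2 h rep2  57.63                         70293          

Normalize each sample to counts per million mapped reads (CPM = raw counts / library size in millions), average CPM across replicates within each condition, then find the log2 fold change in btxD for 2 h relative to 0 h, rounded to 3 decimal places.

CPM(0 h rep1) = 9262 / 25.27 = 366.5216
CPM(0 h rep2) = 62293 / 23.83 = 2614.0579
CPM(2 h rep1) = 30128 / 11.50 = 2619.8261
CPM(2 h rep2) = 70293 / 57.63 = 1219.7293
mean CPM(0 h) = 1490.2897; mean CPM(2 h) = 1919.7777
Fold change = 1919.7777 / 1490.2897 = 1.28819
log2(1.28819) = 0.3653

0.365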